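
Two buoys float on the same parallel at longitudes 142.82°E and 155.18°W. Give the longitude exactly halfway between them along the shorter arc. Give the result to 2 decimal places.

173.82°E

Signed shortest Δλ from +142.82° to -155.18° is +62.00°.
Midpoint longitude = +142.82° + (+62.00°)/2 = +142.82° + 31.00° = +173.82°.
(The naïve average (+142.82 + -155.18)/2 = -6.18° is on the wrong side of the globe.)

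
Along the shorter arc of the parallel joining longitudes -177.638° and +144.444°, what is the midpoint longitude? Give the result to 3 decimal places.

+163.403°

Signed shortest Δλ from -177.638° to +144.444° is -37.918°.
Midpoint longitude = -177.638° + (-37.918°)/2 = -177.638° − 18.959° = -196.597°.
Normalise into (−180°, 180°]: +163.403°.
(The naïve average (-177.638 + +144.444)/2 = -16.597° is on the wrong side of the globe.)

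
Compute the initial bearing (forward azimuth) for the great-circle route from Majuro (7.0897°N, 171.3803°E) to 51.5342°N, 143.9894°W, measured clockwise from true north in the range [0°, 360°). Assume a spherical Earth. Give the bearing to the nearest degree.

Δλ = -143.9894 − 171.3803 = -315.3697°; wrapped into (−180°, 180°]: 44.6303°.
θ = atan2( sin Δλ · cos φ₂ , cos φ₁ · sin φ₂ − sin φ₁ · cos φ₂ · cos Δλ )
  = atan2(0.43701, 0.72236) = 31.173° → normalised to [0°, 360°): 31.173°.

31°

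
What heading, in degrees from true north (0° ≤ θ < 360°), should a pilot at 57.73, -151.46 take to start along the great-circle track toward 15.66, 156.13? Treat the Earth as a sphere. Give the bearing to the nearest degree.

245°

Δλ = 156.13 − -151.46 = 307.59°; wrapped into (−180°, 180°]: -52.41°.
θ = atan2( sin Δλ · cos φ₂ , cos φ₁ · sin φ₂ − sin φ₁ · cos φ₂ · cos Δλ )
  = atan2(-0.76298, -0.35252) = -114.798° → normalised to [0°, 360°): 245.202°.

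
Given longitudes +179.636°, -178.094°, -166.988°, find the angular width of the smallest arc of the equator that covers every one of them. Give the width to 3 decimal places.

Sort the longitudes: -178.094°, -166.988°, +179.636°.
Eastward gaps between consecutive values (wrapping around): 11.106°, 346.624°, 2.270°.
Largest gap = 346.624° ⇒ minimal covering band is its complement: 360° − 346.624° = 13.376°.
Band runs from +179.636° eastward to -166.988°, crossing the antimeridian.

13.376°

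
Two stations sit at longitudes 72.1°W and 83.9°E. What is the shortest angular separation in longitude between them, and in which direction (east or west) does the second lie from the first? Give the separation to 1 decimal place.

Raw difference: 83.9 − -72.1 = 156.0°.
Normalise into (−180°, 180°]: 156.0° stays 156.0°.
Positive ⇒ the second point lies to the east; separation 156.0°.

156.0° east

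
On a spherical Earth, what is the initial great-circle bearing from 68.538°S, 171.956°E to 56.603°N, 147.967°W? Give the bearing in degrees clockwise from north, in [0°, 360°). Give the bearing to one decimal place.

Δλ = -147.967 − 171.956 = -319.923°; wrapped into (−180°, 180°]: 40.077°.
θ = atan2( sin Δλ · cos φ₂ , cos φ₁ · sin φ₂ − sin φ₁ · cos φ₂ · cos Δλ )
  = atan2(0.35438, 0.69745) = 26.936° → normalised to [0°, 360°): 26.936°.

26.9°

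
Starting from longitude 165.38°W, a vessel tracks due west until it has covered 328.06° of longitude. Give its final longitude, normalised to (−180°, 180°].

Start at -165.38°; shift −328.06° → -493.44°.
-493.44° lies outside (−180°, 180°]; add 360° → -133.44°.

133.44°W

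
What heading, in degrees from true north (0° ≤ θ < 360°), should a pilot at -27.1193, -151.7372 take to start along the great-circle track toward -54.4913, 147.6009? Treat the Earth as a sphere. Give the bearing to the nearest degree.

Δλ = 147.6009 − -151.7372 = 299.3381°; wrapped into (−180°, 180°]: -60.6619°.
θ = atan2( sin Δλ · cos φ₂ , cos φ₁ · sin φ₂ − sin φ₁ · cos φ₂ · cos Δλ )
  = atan2(-0.50633, -0.59481) = -139.594° → normalised to [0°, 360°): 220.406°.

220°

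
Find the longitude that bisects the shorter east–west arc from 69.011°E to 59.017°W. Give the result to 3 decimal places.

4.997°E

Signed shortest Δλ from +69.011° to -59.017° is -128.028°.
Midpoint longitude = +69.011° + (-128.028°)/2 = +69.011° − 64.014° = +4.997°.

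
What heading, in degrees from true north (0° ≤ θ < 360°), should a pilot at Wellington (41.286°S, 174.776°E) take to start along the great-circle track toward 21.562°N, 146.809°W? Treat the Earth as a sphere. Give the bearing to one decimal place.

37.4°

Δλ = -146.809 − 174.776 = -321.585°; wrapped into (−180°, 180°]: 38.415°.
θ = atan2( sin Δλ · cos φ₂ , cos φ₁ · sin φ₂ − sin φ₁ · cos φ₂ · cos Δλ )
  = atan2(0.57787, 0.75696) = 37.358° → normalised to [0°, 360°): 37.358°.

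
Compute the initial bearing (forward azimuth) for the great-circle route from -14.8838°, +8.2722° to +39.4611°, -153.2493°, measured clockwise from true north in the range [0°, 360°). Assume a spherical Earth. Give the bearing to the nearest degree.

Δλ = -153.2493 − 8.2722 = -161.5215°.
θ = atan2( sin Δλ · cos φ₂ , cos φ₁ · sin φ₂ − sin φ₁ · cos φ₂ · cos Δλ )
  = atan2(-0.24470, 0.42614) = -29.865° → normalised to [0°, 360°): 330.135°.

330°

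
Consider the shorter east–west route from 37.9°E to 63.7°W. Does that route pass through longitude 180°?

Signed shortest Δλ = ((-63.7 − 37.9 + 180) mod 360) − 180 = -101.6°.
Going west by 101.6° from +37.9° reaches -63.7° without touching 180°.

No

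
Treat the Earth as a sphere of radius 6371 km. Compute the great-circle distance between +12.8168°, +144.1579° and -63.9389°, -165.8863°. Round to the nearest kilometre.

9521 km

Δλ = -165.8863 − 144.1579 = -310.0442°; wrapped into (−180°, 180°]: 49.9558°.
Δφ = -63.9389 − 12.8168 = -76.7557°.
a = sin²(Δφ/2) + cos φ₁ · cos φ₂ · sin²(Δλ/2) = 0.461834.
c = 2·atan2(√a, √(1−a)) = 1.49439 rad → d = 6371·c ≈ 9520.75 km.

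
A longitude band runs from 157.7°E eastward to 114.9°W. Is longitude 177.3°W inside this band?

Yes

Band width going east from +157.7° to -114.9°: ((-114.9 − 157.7) mod 360) = 87.4°.
Offset of -177.3° east of the west edge: ((-177.3 − 157.7) mod 360) = 25.0°.
25.0° ≤ 87.4° ⇒ inside.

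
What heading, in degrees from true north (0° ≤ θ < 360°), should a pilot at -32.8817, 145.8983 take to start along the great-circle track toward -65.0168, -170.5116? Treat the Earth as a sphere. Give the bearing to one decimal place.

Δλ = -170.5116 − 145.8983 = -316.4099°; wrapped into (−180°, 180°]: 43.5901°.
θ = atan2( sin Δλ · cos φ₂ , cos φ₁ · sin φ₂ − sin φ₁ · cos φ₂ · cos Δλ )
  = atan2(0.29121, -0.59514) = 153.927° → normalised to [0°, 360°): 153.927°.

153.9°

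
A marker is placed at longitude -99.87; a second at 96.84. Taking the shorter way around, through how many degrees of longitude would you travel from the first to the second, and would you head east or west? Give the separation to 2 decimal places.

Raw difference: 96.84 − -99.87 = 196.71°.
Normalise into (−180°, 180°]: 196.71° − 360° = -163.29°.
Negative ⇒ the second point lies to the west; separation 163.29°.

163.29° west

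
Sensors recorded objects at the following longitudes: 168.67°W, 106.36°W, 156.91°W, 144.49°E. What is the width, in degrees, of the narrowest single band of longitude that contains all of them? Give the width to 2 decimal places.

109.15°

Sort the longitudes: -168.67°, -156.91°, -106.36°, +144.49°.
Eastward gaps between consecutive values (wrapping around): 11.76°, 50.55°, 250.85°, 46.84°.
Largest gap = 250.85° ⇒ minimal covering band is its complement: 360° − 250.85° = 109.15°.
Band runs from +144.49° eastward to -106.36°, crossing the antimeridian.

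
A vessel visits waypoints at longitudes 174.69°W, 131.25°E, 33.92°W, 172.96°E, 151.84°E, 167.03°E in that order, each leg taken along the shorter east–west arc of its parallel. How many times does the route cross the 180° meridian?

2

Leg 1: -174.69° → +131.25°, shortest Δλ = -54.06° (west) — crosses 180°.
Leg 2: +131.25° → -33.92°, shortest Δλ = -165.17° (west) — does not cross 180°.
Leg 3: -33.92° → +172.96°, shortest Δλ = -153.12° (west) — crosses 180°.
Leg 4: +172.96° → +151.84°, shortest Δλ = -21.12° (west) — does not cross 180°.
Leg 5: +151.84° → +167.03°, shortest Δλ = 15.19° (east) — does not cross 180°.
Total crossings: 2.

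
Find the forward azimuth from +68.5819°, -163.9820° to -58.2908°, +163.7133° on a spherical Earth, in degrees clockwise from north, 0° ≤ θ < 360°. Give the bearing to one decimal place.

201.2°

Δλ = 163.7133 − -163.9820 = 327.6953°; wrapped into (−180°, 180°]: -32.3047°.
θ = atan2( sin Δλ · cos φ₂ , cos φ₁ · sin φ₂ − sin φ₁ · cos φ₂ · cos Δλ )
  = atan2(-0.28090, -0.72423) = -158.801° → normalised to [0°, 360°): 201.199°.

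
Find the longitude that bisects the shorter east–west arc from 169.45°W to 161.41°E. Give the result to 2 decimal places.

Signed shortest Δλ from -169.45° to +161.41° is -29.14°.
Midpoint longitude = -169.45° + (-29.14°)/2 = -169.45° − 14.57° = -184.02°.
Normalise into (−180°, 180°]: +175.98°.
(The naïve average (-169.45 + +161.41)/2 = -4.02° is on the wrong side of the globe.)

175.98°E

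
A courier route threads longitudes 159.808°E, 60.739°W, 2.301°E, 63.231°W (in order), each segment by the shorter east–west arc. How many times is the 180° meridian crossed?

Leg 1: +159.808° → -60.739°, shortest Δλ = 139.453° (east) — crosses 180°.
Leg 2: -60.739° → +2.301°, shortest Δλ = 63.04° (east) — does not cross 180°.
Leg 3: +2.301° → -63.231°, shortest Δλ = -65.532° (west) — does not cross 180°.
Total crossings: 1.

1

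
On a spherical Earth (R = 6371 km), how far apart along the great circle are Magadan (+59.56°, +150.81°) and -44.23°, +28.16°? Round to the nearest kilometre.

15886 km

Δλ = 28.16 − 150.81 = -122.65°.
Δφ = -44.23 − 59.56 = -103.79°.
a = sin²(Δφ/2) + cos φ₁ · cos φ₂ · sin²(Δλ/2) = 0.898624.
c = 2·atan2(√a, √(1−a)) = 2.49352 rad → d = 6371·c ≈ 15886.20 km.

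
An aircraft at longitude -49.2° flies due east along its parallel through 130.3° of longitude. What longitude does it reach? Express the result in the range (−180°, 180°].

+81.1°

Start at -49.2°; shift +130.3° → +81.1°.
+81.1° already lies in (−180°, 180°].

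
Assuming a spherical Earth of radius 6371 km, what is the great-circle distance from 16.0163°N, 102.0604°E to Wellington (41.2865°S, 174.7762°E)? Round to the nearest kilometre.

Δλ = 174.7762 − 102.0604 = 72.7158°.
Δφ = -41.2865 − 16.0163 = -57.3028°.
a = sin²(Δφ/2) + cos φ₁ · cos φ₂ · sin²(Δλ/2) = 0.483732.
c = 2·atan2(√a, √(1−a)) = 1.53825 rad → d = 6371·c ≈ 9800.22 km.

9800 km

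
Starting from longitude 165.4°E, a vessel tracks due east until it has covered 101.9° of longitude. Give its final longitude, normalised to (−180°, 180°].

Start at +165.4°; shift +101.9° → +267.3°.
+267.3° lies outside (−180°, 180°]; subtract 360° → -92.7°.

92.7°W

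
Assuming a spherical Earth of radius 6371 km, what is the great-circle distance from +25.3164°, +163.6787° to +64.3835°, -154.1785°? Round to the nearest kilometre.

5284 km

Δλ = -154.1785 − 163.6787 = -317.8572°; wrapped into (−180°, 180°]: 42.1428°.
Δφ = 64.3835 − 25.3164 = 39.0671°.
a = sin²(Δφ/2) + cos φ₁ · cos φ₂ · sin²(Δλ/2) = 0.162315.
c = 2·atan2(√a, √(1−a)) = 0.82933 rad → d = 6371·c ≈ 5283.65 km.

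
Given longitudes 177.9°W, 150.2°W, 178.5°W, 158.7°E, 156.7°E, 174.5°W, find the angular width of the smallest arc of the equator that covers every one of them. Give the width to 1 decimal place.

Sort the longitudes: -178.5°, -177.9°, -174.5°, -150.2°, +156.7°, +158.7°.
Eastward gaps between consecutive values (wrapping around): 0.6°, 3.4°, 24.3°, 306.9°, 2.0°, 22.8°.
Largest gap = 306.9° ⇒ minimal covering band is its complement: 360° − 306.9° = 53.1°.
Band runs from +156.7° eastward to -150.2°, crossing the antimeridian.

53.1°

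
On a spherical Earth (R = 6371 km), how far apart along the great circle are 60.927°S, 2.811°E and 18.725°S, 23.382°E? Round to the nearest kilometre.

4965 km

Δλ = 23.382 − 2.811 = 20.571°.
Δφ = -18.725 − -60.927 = 42.202°.
a = sin²(Δφ/2) + cos φ₁ · cos φ₂ · sin²(Δλ/2) = 0.144281.
c = 2·atan2(√a, √(1−a)) = 0.77925 rad → d = 6371·c ≈ 4964.63 km.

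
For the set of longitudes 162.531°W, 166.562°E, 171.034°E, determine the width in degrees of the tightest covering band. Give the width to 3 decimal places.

Sort the longitudes: -162.531°, +166.562°, +171.034°.
Eastward gaps between consecutive values (wrapping around): 329.093°, 4.472°, 26.435°.
Largest gap = 329.093° ⇒ minimal covering band is its complement: 360° − 329.093° = 30.907°.
Band runs from +166.562° eastward to -162.531°, crossing the antimeridian.

30.907°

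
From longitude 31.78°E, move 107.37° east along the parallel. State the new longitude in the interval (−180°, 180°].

139.15°E

Start at +31.78°; shift +107.37° → +139.15°.
+139.15° already lies in (−180°, 180°].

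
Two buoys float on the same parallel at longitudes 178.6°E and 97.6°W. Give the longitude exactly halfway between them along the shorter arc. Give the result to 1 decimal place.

139.5°W

Signed shortest Δλ from +178.6° to -97.6° is +83.8°.
Midpoint longitude = +178.6° + (+83.8°)/2 = +178.6° + 41.9° = +220.5°.
Normalise into (−180°, 180°]: -139.5°.
(The naïve average (+178.6 + -97.6)/2 = 40.5° is on the wrong side of the globe.)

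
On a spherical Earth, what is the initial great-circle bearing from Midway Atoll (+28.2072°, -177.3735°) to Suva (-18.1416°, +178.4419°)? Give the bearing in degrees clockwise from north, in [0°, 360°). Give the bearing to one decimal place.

Δλ = 178.4419 − -177.3735 = 355.8154°; wrapped into (−180°, 180°]: -4.1846°.
θ = atan2( sin Δλ · cos φ₂ , cos φ₁ · sin φ₂ − sin φ₁ · cos φ₂ · cos Δλ )
  = atan2(-0.06934, -0.72236) = -174.517° → normalised to [0°, 360°): 185.483°.

185.5°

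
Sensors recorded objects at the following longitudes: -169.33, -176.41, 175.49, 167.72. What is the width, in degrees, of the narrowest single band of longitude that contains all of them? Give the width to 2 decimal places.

Sort the longitudes: -176.41°, -169.33°, +167.72°, +175.49°.
Eastward gaps between consecutive values (wrapping around): 7.08°, 337.05°, 7.77°, 8.10°.
Largest gap = 337.05° ⇒ minimal covering band is its complement: 360° − 337.05° = 22.95°.
Band runs from +167.72° eastward to -169.33°, crossing the antimeridian.

22.95°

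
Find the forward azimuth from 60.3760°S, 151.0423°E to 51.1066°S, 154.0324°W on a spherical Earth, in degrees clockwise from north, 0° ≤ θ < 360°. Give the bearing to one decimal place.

97.9°

Δλ = -154.0324 − 151.0423 = -305.0747°; wrapped into (−180°, 180°]: 54.9253°.
θ = atan2( sin Δλ · cos φ₂ , cos φ₁ · sin φ₂ − sin φ₁ · cos φ₂ · cos Δλ )
  = atan2(0.51385, -0.07108) = 97.876° → normalised to [0°, 360°): 97.876°.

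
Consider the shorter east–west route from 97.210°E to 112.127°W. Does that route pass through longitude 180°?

Naïve |-112.127 − 97.210| = 209.337° > 180°, so the shorter arc goes the other way round — across 180°.
Signed shortest Δλ = ((-112.127 − 97.210 + 180) mod 360) − 180 = 150.663°.
Going east by 150.663° from +97.210° passes through 180° before reaching -112.127°.

Yes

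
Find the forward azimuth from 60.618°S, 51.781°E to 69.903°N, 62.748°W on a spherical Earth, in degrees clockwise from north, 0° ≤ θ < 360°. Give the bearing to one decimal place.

317.1°

Δλ = -62.748 − 51.781 = -114.529°.
θ = atan2( sin Δλ · cos φ₂ , cos φ₁ · sin φ₂ − sin φ₁ · cos φ₂ · cos Δλ )
  = atan2(-0.31260, 0.33645) = -42.895° → normalised to [0°, 360°): 317.105°.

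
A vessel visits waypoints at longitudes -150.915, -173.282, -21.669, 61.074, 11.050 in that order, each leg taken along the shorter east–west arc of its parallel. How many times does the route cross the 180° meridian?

Leg 1: -150.915° → -173.282°, shortest Δλ = -22.367° (west) — does not cross 180°.
Leg 2: -173.282° → -21.669°, shortest Δλ = 151.613° (east) — does not cross 180°.
Leg 3: -21.669° → +61.074°, shortest Δλ = 82.743° (east) — does not cross 180°.
Leg 4: +61.074° → +11.050°, shortest Δλ = -50.024° (west) — does not cross 180°.
Total crossings: 0.

0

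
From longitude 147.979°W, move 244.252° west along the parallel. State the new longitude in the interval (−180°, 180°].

32.231°W

Start at -147.979°; shift −244.252° → -392.231°.
-392.231° lies outside (−180°, 180°]; add 360° → -32.231°.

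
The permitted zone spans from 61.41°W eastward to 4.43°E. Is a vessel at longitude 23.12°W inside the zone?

Band width going east from -61.41° to +4.43°: ((4.43 − -61.41) mod 360) = 65.84°.
Offset of -23.12° east of the west edge: ((-23.12 − -61.41) mod 360) = 38.29°.
38.29° ≤ 65.84° ⇒ inside.

Yes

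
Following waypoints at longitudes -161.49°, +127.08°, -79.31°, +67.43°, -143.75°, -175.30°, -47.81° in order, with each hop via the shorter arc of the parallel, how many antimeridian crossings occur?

Leg 1: -161.49° → +127.08°, shortest Δλ = -71.43° (west) — crosses 180°.
Leg 2: +127.08° → -79.31°, shortest Δλ = 153.61° (east) — crosses 180°.
Leg 3: -79.31° → +67.43°, shortest Δλ = 146.74° (east) — does not cross 180°.
Leg 4: +67.43° → -143.75°, shortest Δλ = 148.82° (east) — crosses 180°.
Leg 5: -143.75° → -175.30°, shortest Δλ = -31.55° (west) — does not cross 180°.
Leg 6: -175.30° → -47.81°, shortest Δλ = 127.49° (east) — does not cross 180°.
Total crossings: 3.

3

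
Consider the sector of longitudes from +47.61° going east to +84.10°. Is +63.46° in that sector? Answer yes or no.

Yes

Band width going east from +47.61° to +84.10°: ((84.10 − 47.61) mod 360) = 36.49°.
Offset of +63.46° east of the west edge: ((63.46 − 47.61) mod 360) = 15.85°.
15.85° ≤ 36.49° ⇒ inside.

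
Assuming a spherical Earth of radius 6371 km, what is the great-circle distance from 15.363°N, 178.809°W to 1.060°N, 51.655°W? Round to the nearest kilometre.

Δλ = -51.655 − -178.809 = 127.154°.
Δφ = 1.060 − 15.363 = -14.303°.
a = sin²(Δφ/2) + cos φ₁ · cos φ₂ · sin²(Δλ/2) = 0.788689.
c = 2·atan2(√a, √(1−a)) = 2.18631 rad → d = 6371·c ≈ 13928.97 km.

13929 km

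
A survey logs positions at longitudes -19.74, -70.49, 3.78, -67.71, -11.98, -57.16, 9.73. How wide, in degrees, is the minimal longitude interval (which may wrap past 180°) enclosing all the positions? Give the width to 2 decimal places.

80.22°

Sort the longitudes: -70.49°, -67.71°, -57.16°, -19.74°, -11.98°, +3.78°, +9.73°.
Eastward gaps between consecutive values (wrapping around): 2.78°, 10.55°, 37.42°, 7.76°, 15.76°, 5.95°, 279.78°.
Largest gap = 279.78° ⇒ minimal covering band is its complement: 360° − 279.78° = 80.22°.
Band runs from -70.49° eastward to +9.73°.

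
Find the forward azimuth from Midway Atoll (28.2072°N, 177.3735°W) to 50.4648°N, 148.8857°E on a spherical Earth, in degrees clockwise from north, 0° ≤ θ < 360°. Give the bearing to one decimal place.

Δλ = 148.8857 − -177.3735 = 326.2592°; wrapped into (−180°, 180°]: -33.7408°.
θ = atan2( sin Δλ · cos φ₂ , cos φ₁ · sin φ₂ − sin φ₁ · cos φ₂ · cos Δλ )
  = atan2(-0.35356, 0.42945) = -39.464° → normalised to [0°, 360°): 320.536°.

320.5°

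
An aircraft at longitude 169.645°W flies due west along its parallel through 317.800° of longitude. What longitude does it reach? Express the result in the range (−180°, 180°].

127.445°W

Start at -169.645°; shift −317.800° → -487.445°.
-487.445° lies outside (−180°, 180°]; add 360° → -127.445°.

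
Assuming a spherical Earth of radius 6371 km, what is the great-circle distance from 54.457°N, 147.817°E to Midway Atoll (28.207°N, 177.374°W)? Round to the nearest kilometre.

4044 km

Δλ = -177.374 − 147.817 = -325.191°; wrapped into (−180°, 180°]: 34.809°.
Δφ = 28.207 − 54.457 = -26.250°.
a = sin²(Δφ/2) + cos φ₁ · cos φ₂ · sin²(Δλ/2) = 0.097397.
c = 2·atan2(√a, √(1−a)) = 0.63478 rad → d = 6371·c ≈ 4044.15 km.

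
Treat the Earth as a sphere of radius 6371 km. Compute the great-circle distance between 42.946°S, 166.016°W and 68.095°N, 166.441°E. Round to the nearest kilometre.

Δλ = 166.441 − -166.016 = 332.457°; wrapped into (−180°, 180°]: -27.543°.
Δφ = 68.095 − -42.946 = 111.041°.
a = sin²(Δφ/2) + cos φ₁ · cos φ₂ · sin²(Δλ/2) = 0.694993.
c = 2·atan2(√a, √(1−a)) = 1.97141 rad → d = 6371·c ≈ 12559.87 km.

12560 km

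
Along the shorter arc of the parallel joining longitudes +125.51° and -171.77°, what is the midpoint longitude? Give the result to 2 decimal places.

+156.87°

Signed shortest Δλ from +125.51° to -171.77° is +62.72°.
Midpoint longitude = +125.51° + (+62.72°)/2 = +125.51° + 31.36° = +156.87°.
(The naïve average (+125.51 + -171.77)/2 = -23.13° is on the wrong side of the globe.)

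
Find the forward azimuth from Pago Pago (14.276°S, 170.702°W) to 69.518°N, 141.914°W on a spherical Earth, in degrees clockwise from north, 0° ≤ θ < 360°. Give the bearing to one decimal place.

9.7°

Δλ = -141.914 − -170.702 = 28.788°.
θ = atan2( sin Δλ · cos φ₂ , cos φ₁ · sin φ₂ − sin φ₁ · cos φ₂ · cos Δλ )
  = atan2(0.16851, 0.98348) = 9.723° → normalised to [0°, 360°): 9.723°.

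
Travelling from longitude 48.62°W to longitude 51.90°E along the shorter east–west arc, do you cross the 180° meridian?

No

Signed shortest Δλ = ((51.90 − -48.62 + 180) mod 360) − 180 = 100.52°.
Going east by 100.52° from -48.62° reaches +51.90° without touching 180°.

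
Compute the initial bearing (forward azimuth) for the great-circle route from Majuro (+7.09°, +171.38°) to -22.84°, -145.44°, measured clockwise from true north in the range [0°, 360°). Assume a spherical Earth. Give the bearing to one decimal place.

Δλ = -145.44 − 171.38 = -316.82°; wrapped into (−180°, 180°]: 43.18°.
θ = atan2( sin Δλ · cos φ₂ , cos φ₁ · sin φ₂ − sin φ₁ · cos φ₂ · cos Δλ )
  = atan2(0.63064, -0.46814) = 126.587° → normalised to [0°, 360°): 126.587°.

126.6°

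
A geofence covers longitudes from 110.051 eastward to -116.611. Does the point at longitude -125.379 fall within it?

Band width going east from +110.051° to -116.611°: ((-116.611 − 110.051) mod 360) = 133.338°.
Offset of -125.379° east of the west edge: ((-125.379 − 110.051) mod 360) = 124.570°.
124.570° ≤ 133.338° ⇒ inside.

Yes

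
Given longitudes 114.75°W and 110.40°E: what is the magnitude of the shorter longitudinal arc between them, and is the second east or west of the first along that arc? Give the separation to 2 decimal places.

Raw difference: 110.40 − -114.75 = 225.15°.
Normalise into (−180°, 180°]: 225.15° − 360° = -134.85°.
Negative ⇒ the second point lies to the west; separation 134.85°.

134.85° west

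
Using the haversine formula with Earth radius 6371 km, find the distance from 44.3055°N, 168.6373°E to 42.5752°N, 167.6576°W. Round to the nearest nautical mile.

1035 nmi

Δλ = -167.6576 − 168.6373 = -336.2949°; wrapped into (−180°, 180°]: 23.7051°.
Δφ = 42.5752 − 44.3055 = -1.7303°.
a = sin²(Δφ/2) + cos φ₁ · cos φ₂ · sin²(Δλ/2) = 0.022459.
c = 2·atan2(√a, √(1−a)) = 0.30086 rad → d = 6371·c ≈ 1916.80 km ≈ 1034.99 nmi.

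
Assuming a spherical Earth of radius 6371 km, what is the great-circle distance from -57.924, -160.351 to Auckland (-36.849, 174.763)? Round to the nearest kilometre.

2965 km

Δλ = 174.763 − -160.351 = 335.114°; wrapped into (−180°, 180°]: -24.886°.
Δφ = -36.849 − -57.924 = 21.075°.
a = sin²(Δφ/2) + cos φ₁ · cos φ₂ · sin²(Δλ/2) = 0.053174.
c = 2·atan2(√a, √(1−a)) = 0.46538 rad → d = 6371·c ≈ 2964.92 km.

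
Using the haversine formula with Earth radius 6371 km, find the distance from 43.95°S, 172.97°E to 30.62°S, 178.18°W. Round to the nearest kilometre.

Δλ = -178.18 − 172.97 = -351.15°; wrapped into (−180°, 180°]: 8.85°.
Δφ = -30.62 − -43.95 = 13.33°.
a = sin²(Δφ/2) + cos φ₁ · cos φ₂ · sin²(Δλ/2) = 0.017159.
c = 2·atan2(√a, √(1−a)) = 0.26274 rad → d = 6371·c ≈ 1673.91 km.

1674 km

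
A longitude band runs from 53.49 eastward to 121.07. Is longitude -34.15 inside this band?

No

Band width going east from +53.49° to +121.07°: ((121.07 − 53.49) mod 360) = 67.58°.
Offset of -34.15° east of the west edge: ((-34.15 − 53.49) mod 360) = 272.36°.
272.36° > 67.58° ⇒ outside.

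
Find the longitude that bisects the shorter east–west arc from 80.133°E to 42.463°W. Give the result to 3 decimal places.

Signed shortest Δλ from +80.133° to -42.463° is -122.596°.
Midpoint longitude = +80.133° + (-122.596°)/2 = +80.133° − 61.298° = +18.835°.

18.835°E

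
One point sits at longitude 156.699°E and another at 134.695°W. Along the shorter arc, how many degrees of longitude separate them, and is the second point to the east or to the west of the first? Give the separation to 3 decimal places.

Raw difference: -134.695 − 156.699 = -291.394°.
Normalise into (−180°, 180°]: -291.394° + 360° = 68.606°.
Positive ⇒ the second point lies to the east; separation 68.606°.

68.606° east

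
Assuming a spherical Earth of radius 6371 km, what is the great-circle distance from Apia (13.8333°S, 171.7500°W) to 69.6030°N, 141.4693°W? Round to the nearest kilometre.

9573 km

Δλ = -141.4693 − -171.7500 = 30.2807°.
Δφ = 69.6030 − -13.8333 = 83.4363°.
a = sin²(Δφ/2) + cos φ₁ · cos φ₂ · sin²(Δλ/2) = 0.465932.
c = 2·atan2(√a, √(1−a)) = 1.50261 rad → d = 6371·c ≈ 9573.11 km.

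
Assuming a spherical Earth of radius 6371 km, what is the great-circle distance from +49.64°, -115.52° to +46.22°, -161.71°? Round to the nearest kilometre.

3408 km

Δλ = -161.71 − -115.52 = -46.19°.
Δφ = 46.22 − 49.64 = -3.42°.
a = sin²(Δφ/2) + cos φ₁ · cos φ₂ · sin²(Δλ/2) = 0.069831.
c = 2·atan2(√a, √(1−a)) = 0.53487 rad → d = 6371·c ≈ 3407.63 km.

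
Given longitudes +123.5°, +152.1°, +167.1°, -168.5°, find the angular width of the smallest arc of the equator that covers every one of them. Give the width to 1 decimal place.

68.0°

Sort the longitudes: -168.5°, +123.5°, +152.1°, +167.1°.
Eastward gaps between consecutive values (wrapping around): 292.0°, 28.6°, 15.0°, 24.4°.
Largest gap = 292.0° ⇒ minimal covering band is its complement: 360° − 292.0° = 68.0°.
Band runs from +123.5° eastward to -168.5°, crossing the antimeridian.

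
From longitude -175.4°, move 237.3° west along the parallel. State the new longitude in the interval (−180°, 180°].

-52.7°

Start at -175.4°; shift −237.3° → -412.7°.
-412.7° lies outside (−180°, 180°]; add 360° → -52.7°.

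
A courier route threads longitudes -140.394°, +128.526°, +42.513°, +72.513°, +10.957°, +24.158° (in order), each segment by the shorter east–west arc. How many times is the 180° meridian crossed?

1

Leg 1: -140.394° → +128.526°, shortest Δλ = -91.08° (west) — crosses 180°.
Leg 2: +128.526° → +42.513°, shortest Δλ = -86.013° (west) — does not cross 180°.
Leg 3: +42.513° → +72.513°, shortest Δλ = 30.0° (east) — does not cross 180°.
Leg 4: +72.513° → +10.957°, shortest Δλ = -61.556° (west) — does not cross 180°.
Leg 5: +10.957° → +24.158°, shortest Δλ = 13.201° (east) — does not cross 180°.
Total crossings: 1.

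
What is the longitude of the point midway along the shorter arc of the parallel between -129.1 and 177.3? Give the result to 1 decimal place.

Signed shortest Δλ from -129.1° to +177.3° is -53.6°.
Midpoint longitude = -129.1° + (-53.6°)/2 = -129.1° − 26.8° = -155.9°.
(The naïve average (-129.1 + +177.3)/2 = 24.1° is on the wrong side of the globe.)

-155.9°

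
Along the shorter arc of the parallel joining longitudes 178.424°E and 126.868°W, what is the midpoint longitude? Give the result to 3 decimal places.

Signed shortest Δλ from +178.424° to -126.868° is +54.708°.
Midpoint longitude = +178.424° + (+54.708°)/2 = +178.424° + 27.354° = +205.778°.
Normalise into (−180°, 180°]: -154.222°.
(The naïve average (+178.424 + -126.868)/2 = 25.778° is on the wrong side of the globe.)

154.222°W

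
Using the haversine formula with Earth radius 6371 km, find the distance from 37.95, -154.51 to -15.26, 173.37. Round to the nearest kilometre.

6800 km

Δλ = 173.37 − -154.51 = 327.88°; wrapped into (−180°, 180°]: -32.12°.
Δφ = -15.26 − 37.95 = -53.21°.
a = sin²(Δφ/2) + cos φ₁ · cos φ₂ · sin²(Δλ/2) = 0.258779.
c = 2·atan2(√a, √(1−a)) = 1.06736 rad → d = 6371·c ≈ 6800.13 km.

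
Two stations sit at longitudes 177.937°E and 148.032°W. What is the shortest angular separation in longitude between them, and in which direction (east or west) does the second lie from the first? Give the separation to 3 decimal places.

34.031° east

Raw difference: -148.032 − 177.937 = -325.969°.
Normalise into (−180°, 180°]: -325.969° + 360° = 34.031°.
Positive ⇒ the second point lies to the east; separation 34.031°.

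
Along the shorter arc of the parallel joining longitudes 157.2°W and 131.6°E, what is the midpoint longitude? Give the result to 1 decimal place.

Signed shortest Δλ from -157.2° to +131.6° is -71.2°.
Midpoint longitude = -157.2° + (-71.2°)/2 = -157.2° − 35.6° = -192.8°.
Normalise into (−180°, 180°]: +167.2°.
(The naïve average (-157.2 + +131.6)/2 = -12.8° is on the wrong side of the globe.)

167.2°E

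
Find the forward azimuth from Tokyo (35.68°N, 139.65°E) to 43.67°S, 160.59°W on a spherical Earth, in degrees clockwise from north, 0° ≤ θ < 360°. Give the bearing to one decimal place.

141.1°

Δλ = -160.59 − 139.65 = -300.24°; wrapped into (−180°, 180°]: 59.76°.
θ = atan2( sin Δλ · cos φ₂ , cos φ₁ · sin φ₂ − sin φ₁ · cos φ₂ · cos Δλ )
  = atan2(0.62490, -0.77336) = 141.061° → normalised to [0°, 360°): 141.061°.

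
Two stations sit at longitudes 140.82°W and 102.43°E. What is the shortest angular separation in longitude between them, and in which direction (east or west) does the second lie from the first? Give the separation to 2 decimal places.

Raw difference: 102.43 − -140.82 = 243.25°.
Normalise into (−180°, 180°]: 243.25° − 360° = -116.75°.
Negative ⇒ the second point lies to the west; separation 116.75°.

116.75° west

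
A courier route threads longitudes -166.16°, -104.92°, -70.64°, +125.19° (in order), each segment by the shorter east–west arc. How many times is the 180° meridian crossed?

1

Leg 1: -166.16° → -104.92°, shortest Δλ = 61.24° (east) — does not cross 180°.
Leg 2: -104.92° → -70.64°, shortest Δλ = 34.28° (east) — does not cross 180°.
Leg 3: -70.64° → +125.19°, shortest Δλ = -164.17° (west) — crosses 180°.
Total crossings: 1.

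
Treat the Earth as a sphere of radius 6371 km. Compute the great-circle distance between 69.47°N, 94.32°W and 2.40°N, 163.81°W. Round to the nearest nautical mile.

Δλ = -163.81 − -94.32 = -69.49°.
Δφ = 2.40 − 69.47 = -67.07°.
a = sin²(Δφ/2) + cos φ₁ · cos φ₂ · sin²(Δλ/2) = 0.419009.
c = 2·atan2(√a, √(1−a)) = 1.40810 rad → d = 6371·c ≈ 8970.99 km ≈ 4843.94 nmi.

4844 nmi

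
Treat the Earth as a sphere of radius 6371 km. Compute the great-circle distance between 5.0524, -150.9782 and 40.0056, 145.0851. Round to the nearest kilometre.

7442 km

Δλ = 145.0851 − -150.9782 = 296.0633°; wrapped into (−180°, 180°]: -63.9367°.
Δφ = 40.0056 − 5.0524 = 34.9532°.
a = sin²(Δφ/2) + cos φ₁ · cos φ₂ · sin²(Δλ/2) = 0.304074.
c = 2·atan2(√a, √(1−a)) = 1.16815 rad → d = 6371·c ≈ 7442.30 km.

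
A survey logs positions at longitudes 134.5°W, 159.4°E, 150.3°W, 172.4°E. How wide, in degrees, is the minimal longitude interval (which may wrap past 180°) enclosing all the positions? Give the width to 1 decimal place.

Sort the longitudes: -150.3°, -134.5°, +159.4°, +172.4°.
Eastward gaps between consecutive values (wrapping around): 15.8°, 293.9°, 13.0°, 37.3°.
Largest gap = 293.9° ⇒ minimal covering band is its complement: 360° − 293.9° = 66.1°.
Band runs from +159.4° eastward to -134.5°, crossing the antimeridian.

66.1°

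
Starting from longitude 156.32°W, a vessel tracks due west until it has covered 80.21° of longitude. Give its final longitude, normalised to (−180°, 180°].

Start at -156.32°; shift −80.21° → -236.53°.
-236.53° lies outside (−180°, 180°]; add 360° → +123.47°.

123.47°E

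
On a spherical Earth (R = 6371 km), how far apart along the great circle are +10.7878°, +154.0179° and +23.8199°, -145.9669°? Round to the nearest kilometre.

6488 km

Δλ = -145.9669 − 154.0179 = -299.9848°; wrapped into (−180°, 180°]: 60.0152°.
Δφ = 23.8199 − 10.7878 = 13.0321°.
a = sin²(Δφ/2) + cos φ₁ · cos φ₂ · sin²(Δλ/2) = 0.237644.
c = 2·atan2(√a, √(1−a)) = 1.01842 rad → d = 6371·c ≈ 6488.36 km.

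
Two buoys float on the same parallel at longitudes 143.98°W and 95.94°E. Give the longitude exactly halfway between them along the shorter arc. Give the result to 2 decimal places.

Signed shortest Δλ from -143.98° to +95.94° is -120.08°.
Midpoint longitude = -143.98° + (-120.08°)/2 = -143.98° − 60.04° = -204.02°.
Normalise into (−180°, 180°]: +155.98°.
(The naïve average (-143.98 + +95.94)/2 = -24.02° is on the wrong side of the globe.)

155.98°E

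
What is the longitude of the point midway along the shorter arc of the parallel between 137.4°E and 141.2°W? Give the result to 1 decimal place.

Signed shortest Δλ from +137.4° to -141.2° is +81.4°.
Midpoint longitude = +137.4° + (+81.4°)/2 = +137.4° + 40.7° = +178.1°.
(The naïve average (+137.4 + -141.2)/2 = -1.9° is on the wrong side of the globe.)

178.1°E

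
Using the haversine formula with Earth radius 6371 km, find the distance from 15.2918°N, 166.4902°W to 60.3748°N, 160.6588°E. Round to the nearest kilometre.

Δλ = 160.6588 − -166.4902 = 327.1490°; wrapped into (−180°, 180°]: -32.8510°.
Δφ = 60.3748 − 15.2918 = 45.0830°.
a = sin²(Δφ/2) + cos φ₁ · cos φ₂ · sin²(Δλ/2) = 0.185085.
c = 2·atan2(√a, √(1−a)) = 0.88946 rad → d = 6371·c ≈ 5666.76 km.

5667 km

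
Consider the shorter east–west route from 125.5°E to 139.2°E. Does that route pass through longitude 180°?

No

Signed shortest Δλ = ((139.2 − 125.5 + 180) mod 360) − 180 = 13.7°.
Going east by 13.7° from +125.5° reaches +139.2° without touching 180°.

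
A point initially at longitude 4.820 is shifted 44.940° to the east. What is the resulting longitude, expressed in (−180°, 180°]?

+49.760°

Start at +4.820°; shift +44.940° → +49.760°.
+49.760° already lies in (−180°, 180°].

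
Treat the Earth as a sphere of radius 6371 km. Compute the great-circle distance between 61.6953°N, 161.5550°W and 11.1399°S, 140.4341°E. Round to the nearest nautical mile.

Δλ = 140.4341 − -161.5550 = 301.9891°; wrapped into (−180°, 180°]: -58.0109°.
Δφ = -11.1399 − 61.6953 = -72.8352°.
a = sin²(Δφ/2) + cos φ₁ · cos φ₂ · sin²(Δλ/2) = 0.461824.
c = 2·atan2(√a, √(1−a)) = 1.49437 rad → d = 6371·c ≈ 9520.63 km ≈ 5140.73 nmi.

5141 nmi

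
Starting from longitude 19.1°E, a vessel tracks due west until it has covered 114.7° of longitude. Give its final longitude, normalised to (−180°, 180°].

Start at +19.1°; shift −114.7° → -95.6°.
-95.6° already lies in (−180°, 180°].

95.6°W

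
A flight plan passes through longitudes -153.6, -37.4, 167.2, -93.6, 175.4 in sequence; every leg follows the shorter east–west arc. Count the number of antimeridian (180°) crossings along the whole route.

Leg 1: -153.6° → -37.4°, shortest Δλ = 116.2° (east) — does not cross 180°.
Leg 2: -37.4° → +167.2°, shortest Δλ = -155.4° (west) — crosses 180°.
Leg 3: +167.2° → -93.6°, shortest Δλ = 99.2° (east) — crosses 180°.
Leg 4: -93.6° → +175.4°, shortest Δλ = -91.0° (west) — crosses 180°.
Total crossings: 3.

3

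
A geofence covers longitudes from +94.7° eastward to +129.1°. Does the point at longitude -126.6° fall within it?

No

Band width going east from +94.7° to +129.1°: ((129.1 − 94.7) mod 360) = 34.4°.
Offset of -126.6° east of the west edge: ((-126.6 − 94.7) mod 360) = 138.7°.
138.7° > 34.4° ⇒ outside.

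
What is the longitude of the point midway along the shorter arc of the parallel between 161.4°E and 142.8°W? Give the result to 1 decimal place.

170.7°W

Signed shortest Δλ from +161.4° to -142.8° is +55.8°.
Midpoint longitude = +161.4° + (+55.8°)/2 = +161.4° + 27.9° = +189.3°.
Normalise into (−180°, 180°]: -170.7°.
(The naïve average (+161.4 + -142.8)/2 = 9.3° is on the wrong side of the globe.)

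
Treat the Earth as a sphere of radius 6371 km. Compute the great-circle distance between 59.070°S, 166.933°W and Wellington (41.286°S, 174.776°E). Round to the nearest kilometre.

Δλ = 174.776 − -166.933 = 341.709°; wrapped into (−180°, 180°]: -18.291°.
Δφ = -41.286 − -59.070 = 17.784°.
a = sin²(Δφ/2) + cos φ₁ · cos φ₂ · sin²(Δλ/2) = 0.033650.
c = 2·atan2(√a, √(1−a)) = 0.36897 rad → d = 6371·c ≈ 2350.69 km.

2351 km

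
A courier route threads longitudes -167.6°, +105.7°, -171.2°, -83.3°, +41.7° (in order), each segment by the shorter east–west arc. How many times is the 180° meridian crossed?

2

Leg 1: -167.6° → +105.7°, shortest Δλ = -86.7° (west) — crosses 180°.
Leg 2: +105.7° → -171.2°, shortest Δλ = 83.1° (east) — crosses 180°.
Leg 3: -171.2° → -83.3°, shortest Δλ = 87.9° (east) — does not cross 180°.
Leg 4: -83.3° → +41.7°, shortest Δλ = 125.0° (east) — does not cross 180°.
Total crossings: 2.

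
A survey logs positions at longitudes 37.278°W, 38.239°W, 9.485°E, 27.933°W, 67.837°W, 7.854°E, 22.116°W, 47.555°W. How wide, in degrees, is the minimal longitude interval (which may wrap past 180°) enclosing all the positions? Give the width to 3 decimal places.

77.322°

Sort the longitudes: -67.837°, -47.555°, -38.239°, -37.278°, -27.933°, -22.116°, +7.854°, +9.485°.
Eastward gaps between consecutive values (wrapping around): 20.282°, 9.316°, 0.961°, 9.345°, 5.817°, 29.970°, 1.631°, 282.678°.
Largest gap = 282.678° ⇒ minimal covering band is its complement: 360° − 282.678° = 77.322°.
Band runs from -67.837° eastward to +9.485°.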